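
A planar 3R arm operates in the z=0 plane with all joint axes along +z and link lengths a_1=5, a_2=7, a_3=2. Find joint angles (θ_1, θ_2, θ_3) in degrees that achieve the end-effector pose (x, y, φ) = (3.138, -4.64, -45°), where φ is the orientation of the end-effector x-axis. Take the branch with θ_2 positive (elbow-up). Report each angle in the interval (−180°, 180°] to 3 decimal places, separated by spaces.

wrist centre = target − a_3·(cos φ, sin φ) = (1.7238, -3.2258)
cos θ_2 = (13.3771−5²−7²)/(2·5·7) = -0.8660; θ_2 = 150.0018° (elbow-up)
β = atan2(-3.2258,1.7238) = -61.8810°; ψ = atan2(3.4998,-1.0623) = 106.8844°
θ_1 = β − ψ = -168.7654°
θ_3 = φ − θ_1 − θ_2 = -26.2364° (wrapped to (-180°,180°])

-168.765 150.002 -26.236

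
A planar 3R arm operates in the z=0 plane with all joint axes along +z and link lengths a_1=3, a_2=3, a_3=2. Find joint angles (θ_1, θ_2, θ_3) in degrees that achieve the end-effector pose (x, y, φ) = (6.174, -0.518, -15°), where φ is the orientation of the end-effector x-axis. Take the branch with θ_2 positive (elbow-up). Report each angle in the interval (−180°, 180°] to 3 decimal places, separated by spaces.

wrist centre = target − a_3·(cos φ, sin φ) = (4.2421, -0.0004)
cos θ_2 = (17.9958−3²−3²)/(2·3·3) = -0.0002; θ_2 = 90.0133° (elbow-up)
β = atan2(-0.0004,4.2421) = -0.0049°; ψ = atan2(3.0000,2.9993) = 45.0066°
θ_1 = β − ψ = -45.0115°
θ_3 = φ − θ_1 − θ_2 = -60.0018° (wrapped to (-180°,180°])

-45.012 90.013 -60.002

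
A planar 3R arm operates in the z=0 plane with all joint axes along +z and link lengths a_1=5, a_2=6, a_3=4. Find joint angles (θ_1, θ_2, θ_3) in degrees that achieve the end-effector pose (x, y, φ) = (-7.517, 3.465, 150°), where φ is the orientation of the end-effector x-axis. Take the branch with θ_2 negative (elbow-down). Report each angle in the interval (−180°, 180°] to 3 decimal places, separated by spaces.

wrist centre = target − a_3·(cos φ, sin φ) = (-4.0529, 1.4650)
cos θ_2 = (18.5722−5²−6²)/(2·5·6) = -0.7071; θ_2 = -135.0019° (elbow-down)
β = atan2(1.4650,-4.0529) = 160.1266°; ψ = atan2(-4.2425,0.7572) = -79.8802°
θ_1 = β − ψ = 240.0068°
θ_3 = φ − θ_1 − θ_2 = 44.9951° (wrapped to (-180°,180°])

-119.993 -135.002 44.995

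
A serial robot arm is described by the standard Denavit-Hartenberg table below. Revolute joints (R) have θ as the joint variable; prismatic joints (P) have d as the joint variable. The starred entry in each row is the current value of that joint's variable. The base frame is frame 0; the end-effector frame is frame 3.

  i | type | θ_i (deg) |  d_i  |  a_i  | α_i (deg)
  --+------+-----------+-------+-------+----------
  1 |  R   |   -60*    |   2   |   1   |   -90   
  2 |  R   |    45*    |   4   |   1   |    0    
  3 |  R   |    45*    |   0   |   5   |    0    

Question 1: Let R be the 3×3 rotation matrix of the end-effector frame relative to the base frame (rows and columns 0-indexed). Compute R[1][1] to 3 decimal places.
0.866

End-effector y-axis (col 1 of R) = (-0.5000,0.8660,-0.0000)
R[1][1] = 0.8660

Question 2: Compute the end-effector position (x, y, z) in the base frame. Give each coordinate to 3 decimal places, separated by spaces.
4.318 0.522 -3.707

after link 1: o_1 = (0.5000, -0.8660, 2.0000)
after link 2: o_2 = (4.3177, 0.5216, 1.2929)
after link 3: o_3 = (4.3177, 0.5216, -3.7071)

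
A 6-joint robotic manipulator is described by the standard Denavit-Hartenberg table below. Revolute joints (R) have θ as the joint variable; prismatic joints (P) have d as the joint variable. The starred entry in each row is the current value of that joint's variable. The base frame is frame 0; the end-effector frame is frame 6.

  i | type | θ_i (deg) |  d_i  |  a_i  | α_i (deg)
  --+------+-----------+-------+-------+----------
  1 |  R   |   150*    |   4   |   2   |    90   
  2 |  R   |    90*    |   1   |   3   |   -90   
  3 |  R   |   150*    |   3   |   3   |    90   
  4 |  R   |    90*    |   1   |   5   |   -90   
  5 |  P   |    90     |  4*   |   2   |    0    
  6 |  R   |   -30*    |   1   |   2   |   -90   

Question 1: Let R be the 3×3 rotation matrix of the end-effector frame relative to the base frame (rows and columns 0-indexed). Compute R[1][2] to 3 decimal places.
0.808

End-effector z-axis (col 2 of R) = (-0.5335,0.8080,-0.2500)
R[1][2] = 0.8080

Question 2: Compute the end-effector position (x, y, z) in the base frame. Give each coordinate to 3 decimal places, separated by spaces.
after link 1: o_1 = (-1.7321, 1.0000, 4.0000)
after link 2: o_2 = (-1.2321, 1.8660, 7.0000)
after link 3: o_3 = (0.6160, -0.9330, 4.4019)
after link 4: o_4 = (4.5131, -4.1830, 4.9019)
after link 5: o_5 = (6.3792, -0.9510, 7.3660)
after link 6: o_6 = (8.2452, 0.2811, 7.3660)

8.245 0.281 7.366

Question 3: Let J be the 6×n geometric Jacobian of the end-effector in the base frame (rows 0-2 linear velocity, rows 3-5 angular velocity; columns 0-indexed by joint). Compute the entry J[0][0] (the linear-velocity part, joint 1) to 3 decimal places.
-0.281

axis z_0 = ẑ; lever o_n−o_0 = (8.2452,0.2811,7.3660)
cross product → J_v[:, 0] = (-0.2811,8.2452,0.0000)
J_ω[:, 0] = z_0
entry J[0][0] = -0.2811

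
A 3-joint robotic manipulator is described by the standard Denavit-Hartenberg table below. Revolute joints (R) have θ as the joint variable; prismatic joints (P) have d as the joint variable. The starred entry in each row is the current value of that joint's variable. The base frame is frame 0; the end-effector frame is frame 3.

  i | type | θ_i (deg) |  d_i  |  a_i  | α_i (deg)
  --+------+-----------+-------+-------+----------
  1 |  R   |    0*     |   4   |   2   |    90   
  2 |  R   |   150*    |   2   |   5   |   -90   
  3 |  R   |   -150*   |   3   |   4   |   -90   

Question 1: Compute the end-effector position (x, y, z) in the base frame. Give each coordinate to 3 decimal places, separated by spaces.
after link 1: o_1 = (2.0000, 0.0000, 4.0000)
after link 2: o_2 = (-2.3301, -2.0000, 6.5000)
after link 3: o_3 = (-0.8301, -4.0000, 2.1699)

-0.830 -4.000 2.170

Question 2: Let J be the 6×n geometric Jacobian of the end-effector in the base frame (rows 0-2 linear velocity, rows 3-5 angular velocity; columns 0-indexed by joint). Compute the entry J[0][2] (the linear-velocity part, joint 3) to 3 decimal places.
-1.732

axis z_2 = (-0.5000,-0.0000,-0.8660); lever o_n−o_2 = (1.5000,-2.0000,-4.3301)
cross product → J_v[:, 2] = (-1.7321,-3.4641,1.0000)
J_ω[:, 2] = z_2
entry J[0][2] = -1.7321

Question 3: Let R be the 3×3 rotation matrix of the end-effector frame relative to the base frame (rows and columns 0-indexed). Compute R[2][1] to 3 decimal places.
0.866

End-effector y-axis (col 1 of R) = (0.5000,0.0000,0.8660)
R[2][1] = 0.8660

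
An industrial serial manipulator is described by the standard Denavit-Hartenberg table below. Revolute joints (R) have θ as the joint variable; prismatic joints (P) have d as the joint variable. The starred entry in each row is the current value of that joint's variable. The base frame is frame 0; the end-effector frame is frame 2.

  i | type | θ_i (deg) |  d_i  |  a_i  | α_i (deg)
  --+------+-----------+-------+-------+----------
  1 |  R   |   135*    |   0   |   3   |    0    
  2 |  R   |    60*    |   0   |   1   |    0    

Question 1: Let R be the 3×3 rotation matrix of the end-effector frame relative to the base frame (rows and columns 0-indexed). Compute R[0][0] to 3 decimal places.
End-effector x-axis (col 0 of R) = (-0.9659,-0.2588,0.0000)
R[0][0] = -0.9659

-0.966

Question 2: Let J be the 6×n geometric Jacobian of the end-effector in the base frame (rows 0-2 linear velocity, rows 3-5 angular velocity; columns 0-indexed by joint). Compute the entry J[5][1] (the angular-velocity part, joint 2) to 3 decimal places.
axis z_1 = (0.0000,0.0000,1.0000); lever o_n−o_1 = (-0.9659,-0.2588,0.0000)
cross product → J_v[:, 1] = (0.2588,-0.9659,0.0000)
J_ω[:, 1] = z_1
entry J[5][1] = 1.0000

1.000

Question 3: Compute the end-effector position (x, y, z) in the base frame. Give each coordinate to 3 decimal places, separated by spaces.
after link 1: o_1 = (-2.1213, 2.1213, 0.0000)
after link 2: o_2 = (-3.0872, 1.8625, 0.0000)

-3.087 1.863 0.000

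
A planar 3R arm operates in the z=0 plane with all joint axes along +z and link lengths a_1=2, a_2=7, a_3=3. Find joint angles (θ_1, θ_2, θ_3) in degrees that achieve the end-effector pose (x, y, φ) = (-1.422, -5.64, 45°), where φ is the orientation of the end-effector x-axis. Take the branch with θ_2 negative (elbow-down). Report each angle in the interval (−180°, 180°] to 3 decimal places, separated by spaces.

wrist centre = target − a_3·(cos φ, sin φ) = (-3.5433, -7.7613)
cos θ_2 = (72.7932−2²−7²)/(2·2·7) = 0.7069; θ_2 = -45.0167° (elbow-down)
β = atan2(-7.7613,-3.5433) = -114.5384°; ψ = atan2(-4.9512,6.9483) = -35.4727°
θ_1 = β − ψ = -79.0656°
θ_3 = φ − θ_1 − θ_2 = 169.0824° (wrapped to (-180°,180°])

-79.066 -45.017 169.082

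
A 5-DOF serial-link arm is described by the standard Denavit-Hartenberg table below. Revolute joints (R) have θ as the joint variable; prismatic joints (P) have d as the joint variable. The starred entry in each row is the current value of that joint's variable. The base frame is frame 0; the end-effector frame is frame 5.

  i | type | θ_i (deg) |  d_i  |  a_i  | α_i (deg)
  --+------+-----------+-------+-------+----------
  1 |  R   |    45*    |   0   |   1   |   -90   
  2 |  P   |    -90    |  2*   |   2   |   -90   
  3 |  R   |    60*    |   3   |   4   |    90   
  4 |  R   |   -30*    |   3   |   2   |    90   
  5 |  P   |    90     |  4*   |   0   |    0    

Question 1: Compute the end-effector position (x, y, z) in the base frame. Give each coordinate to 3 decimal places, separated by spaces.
-0.518 -0.139 6.464

after link 1: o_1 = (0.7071, 0.7071, 0.0000)
after link 2: o_2 = (-0.7071, 2.1213, 2.0000)
after link 3: o_3 = (3.8637, 1.7932, 4.0000)
after link 4: o_4 = (3.1566, 1.0860, 7.4641)
after link 5: o_5 = (-0.5176, -0.1387, 6.4641)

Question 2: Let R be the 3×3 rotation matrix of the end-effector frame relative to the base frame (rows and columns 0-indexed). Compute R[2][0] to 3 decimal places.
End-effector x-axis (col 0 of R) = (-0.3536,0.3536,0.8660)
R[2][0] = 0.8660

0.866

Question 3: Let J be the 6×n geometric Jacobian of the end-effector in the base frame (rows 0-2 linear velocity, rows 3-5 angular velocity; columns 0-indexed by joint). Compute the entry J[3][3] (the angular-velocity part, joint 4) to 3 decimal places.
-0.354

axis z_3 = (-0.3536,0.3536,0.8660); lever o_n−o_3 = (-4.3813,-1.9319,2.4641)
cross product → J_v[:, 3] = (2.5442,-2.9232,2.2321)
J_ω[:, 3] = z_3
entry J[3][3] = -0.3536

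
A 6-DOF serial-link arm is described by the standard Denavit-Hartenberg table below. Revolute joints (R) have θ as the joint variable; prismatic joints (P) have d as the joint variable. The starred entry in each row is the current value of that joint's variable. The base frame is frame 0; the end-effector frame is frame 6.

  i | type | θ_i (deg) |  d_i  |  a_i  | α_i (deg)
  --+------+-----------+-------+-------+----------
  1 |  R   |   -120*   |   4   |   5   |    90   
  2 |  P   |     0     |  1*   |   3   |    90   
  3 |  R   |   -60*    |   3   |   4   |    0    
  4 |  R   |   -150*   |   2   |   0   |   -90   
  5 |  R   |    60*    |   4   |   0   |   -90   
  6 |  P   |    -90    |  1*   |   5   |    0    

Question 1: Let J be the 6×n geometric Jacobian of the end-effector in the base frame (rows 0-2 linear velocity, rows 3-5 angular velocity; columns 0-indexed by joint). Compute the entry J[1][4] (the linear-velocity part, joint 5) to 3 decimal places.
-0.500

axis z_4 = (1.0000,0.0000,-0.0000); lever o_n−o_4 = (9.0000,-0.8660,0.5000)
cross product → J_v[:, 4] = (-0.0000,-0.5000,-0.8660)
J_ω[:, 4] = z_4
entry J[1][4] = -0.5000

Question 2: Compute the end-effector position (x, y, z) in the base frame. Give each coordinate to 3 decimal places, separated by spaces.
after link 1: o_1 = (-2.5000, -4.3301, 4.0000)
after link 2: o_2 = (-4.8660, -6.4282, 4.0000)
after link 3: o_3 = (-2.8660, -9.8923, 1.0000)
after link 4: o_4 = (-2.8660, -9.8923, -1.0000)
after link 5: o_5 = (1.1340, -9.8923, -1.0000)
after link 6: o_6 = (6.1340, -10.7583, -0.5000)

6.134 -10.758 -0.500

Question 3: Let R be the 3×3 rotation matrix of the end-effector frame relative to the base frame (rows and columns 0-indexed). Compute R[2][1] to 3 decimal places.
End-effector y-axis (col 1 of R) = (0.0000,0.5000,0.8660)
R[2][1] = 0.8660

0.866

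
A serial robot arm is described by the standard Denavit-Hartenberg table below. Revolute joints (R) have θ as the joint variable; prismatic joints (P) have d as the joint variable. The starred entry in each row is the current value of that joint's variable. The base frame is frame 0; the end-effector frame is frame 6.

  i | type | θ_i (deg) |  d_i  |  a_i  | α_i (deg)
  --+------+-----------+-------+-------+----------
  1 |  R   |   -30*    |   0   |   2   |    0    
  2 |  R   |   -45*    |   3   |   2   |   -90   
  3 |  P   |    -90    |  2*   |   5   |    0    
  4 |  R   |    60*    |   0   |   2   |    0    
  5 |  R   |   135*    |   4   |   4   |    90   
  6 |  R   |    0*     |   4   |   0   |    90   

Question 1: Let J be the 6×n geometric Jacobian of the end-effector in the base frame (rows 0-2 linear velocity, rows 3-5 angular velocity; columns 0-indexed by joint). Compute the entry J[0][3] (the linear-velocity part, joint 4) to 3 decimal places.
-1.009

axis z_3 = (0.9659,0.2588,0.0000); lever o_n−o_3 = (5.0440,-3.3698,-3.8990)
cross product → J_v[:, 3] = (-1.0091,3.7661,-4.5605)
J_ω[:, 3] = z_3
entry J[0][3] = -1.0091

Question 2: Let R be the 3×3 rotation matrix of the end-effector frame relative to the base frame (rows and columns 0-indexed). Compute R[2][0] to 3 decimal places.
End-effector x-axis (col 0 of R) = (-0.0670,0.2500,-0.9659)
R[2][0] = -0.9659

-0.966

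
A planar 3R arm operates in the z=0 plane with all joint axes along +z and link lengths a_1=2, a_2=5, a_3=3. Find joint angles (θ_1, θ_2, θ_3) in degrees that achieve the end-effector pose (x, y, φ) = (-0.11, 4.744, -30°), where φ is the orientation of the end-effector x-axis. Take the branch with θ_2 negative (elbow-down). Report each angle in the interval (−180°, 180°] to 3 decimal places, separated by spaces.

134.995 -29.996 -134.999

wrist centre = target − a_3·(cos φ, sin φ) = (-2.7081, 6.2440)
cos θ_2 = (46.3212−2²−5²)/(2·2·5) = 0.8661; θ_2 = -29.9960° (elbow-down)
β = atan2(6.2440,-2.7081) = 113.4468°; ψ = atan2(-2.4997,6.3303) = -21.5480°
θ_1 = β − ψ = 134.9947°
θ_3 = φ − θ_1 − θ_2 = -134.9988° (wrapped to (-180°,180°])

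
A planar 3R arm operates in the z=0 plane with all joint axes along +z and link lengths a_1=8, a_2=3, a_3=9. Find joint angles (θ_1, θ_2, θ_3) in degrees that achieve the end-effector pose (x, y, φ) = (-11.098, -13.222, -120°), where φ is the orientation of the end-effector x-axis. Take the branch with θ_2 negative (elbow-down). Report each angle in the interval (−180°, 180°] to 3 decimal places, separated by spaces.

wrist centre = target − a_3·(cos φ, sin φ) = (-6.5980, -5.4278)
cos θ_2 = (72.9943−8²−3²)/(2·8·3) = -0.0001; θ_2 = -90.0068° (elbow-down)
β = atan2(-5.4278,-6.5980) = -140.5580°; ψ = atan2(-3.0000,7.9996) = -20.5569°
θ_1 = β − ψ = -120.0011°
θ_3 = φ − θ_1 − θ_2 = 90.0079° (wrapped to (-180°,180°])

-120.001 -90.007 90.008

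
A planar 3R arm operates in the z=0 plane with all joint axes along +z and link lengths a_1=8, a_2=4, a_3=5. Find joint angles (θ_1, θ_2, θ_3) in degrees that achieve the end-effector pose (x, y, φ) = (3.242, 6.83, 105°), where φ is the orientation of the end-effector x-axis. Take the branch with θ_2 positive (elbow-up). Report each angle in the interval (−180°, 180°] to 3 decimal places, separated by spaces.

wrist centre = target − a_3·(cos φ, sin φ) = (4.5361, 2.0004)
cos θ_2 = (24.5776−8²−4²)/(2·8·4) = -0.8660; θ_2 = 149.9941° (elbow-up)
β = atan2(2.0004,4.5361) = 23.7970°; ψ = atan2(2.0004,4.5361) = 23.7968°
θ_1 = β − ψ = 0.0002°
θ_3 = φ − θ_1 − θ_2 = -44.9944° (wrapped to (-180°,180°])

0.000 149.994 -44.994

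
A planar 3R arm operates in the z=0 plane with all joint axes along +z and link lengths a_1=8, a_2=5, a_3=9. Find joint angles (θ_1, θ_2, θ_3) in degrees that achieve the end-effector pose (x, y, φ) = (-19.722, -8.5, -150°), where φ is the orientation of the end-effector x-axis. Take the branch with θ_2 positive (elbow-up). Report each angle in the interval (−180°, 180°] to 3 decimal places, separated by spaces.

-172.928 30.015 -7.087

wrist centre = target − a_3·(cos φ, sin φ) = (-11.9278, -4.0000)
cos θ_2 = (158.2717−8²−5²)/(2·8·5) = 0.8659; θ_2 = 30.0148° (elbow-up)
β = atan2(-4.0000,-11.9278) = -161.4610°; ψ = atan2(2.5011,12.3295) = 11.4672°
θ_1 = β − ψ = -172.9282°
θ_3 = φ − θ_1 − θ_2 = -7.0865° (wrapped to (-180°,180°])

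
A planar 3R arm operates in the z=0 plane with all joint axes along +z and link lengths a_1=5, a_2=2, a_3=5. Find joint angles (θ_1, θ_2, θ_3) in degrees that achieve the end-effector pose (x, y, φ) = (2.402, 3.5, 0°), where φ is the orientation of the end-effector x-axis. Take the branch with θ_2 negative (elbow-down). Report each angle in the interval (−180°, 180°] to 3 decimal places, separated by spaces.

wrist centre = target − a_3·(cos φ, sin φ) = (-2.5980, 3.5000)
cos θ_2 = (18.9996−5²−2²)/(2·5·2) = -0.5000; θ_2 = -120.0013° (elbow-down)
β = atan2(3.5000,-2.5980) = 126.5860°; ψ = atan2(-1.7320,4.0000) = -23.4132°
θ_1 = β − ψ = 149.9991°
θ_3 = φ − θ_1 − θ_2 = -29.9978° (wrapped to (-180°,180°])

149.999 -120.001 -29.998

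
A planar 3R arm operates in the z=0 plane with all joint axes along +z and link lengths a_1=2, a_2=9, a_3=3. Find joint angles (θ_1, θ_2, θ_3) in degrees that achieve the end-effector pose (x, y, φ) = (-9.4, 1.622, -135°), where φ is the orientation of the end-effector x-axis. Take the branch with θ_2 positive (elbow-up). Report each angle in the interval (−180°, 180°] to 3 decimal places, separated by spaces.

wrist centre = target − a_3·(cos φ, sin φ) = (-7.2787, 3.7433)
cos θ_2 = (66.9916−2²−9²)/(2·2·9) = -0.5002; θ_2 = 120.0154° (elbow-up)
β = atan2(3.7433,-7.2787) = 152.7839°; ψ = atan2(7.7930,-2.5021) = 107.8002°
θ_1 = β − ψ = 44.9837°
θ_3 = φ − θ_1 − θ_2 = 60.0009° (wrapped to (-180°,180°])

44.984 120.015 60.001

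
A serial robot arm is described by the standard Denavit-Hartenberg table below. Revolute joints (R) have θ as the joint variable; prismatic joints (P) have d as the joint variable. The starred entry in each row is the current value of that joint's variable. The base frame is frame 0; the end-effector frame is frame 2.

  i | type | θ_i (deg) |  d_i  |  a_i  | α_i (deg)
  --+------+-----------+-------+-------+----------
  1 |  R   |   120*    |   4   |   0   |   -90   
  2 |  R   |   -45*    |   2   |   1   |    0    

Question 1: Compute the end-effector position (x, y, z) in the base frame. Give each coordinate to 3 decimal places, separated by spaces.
-2.086 -0.388 4.707

after link 1: o_1 = (0.0000, 0.0000, 4.0000)
after link 2: o_2 = (-2.0856, -0.3876, 4.7071)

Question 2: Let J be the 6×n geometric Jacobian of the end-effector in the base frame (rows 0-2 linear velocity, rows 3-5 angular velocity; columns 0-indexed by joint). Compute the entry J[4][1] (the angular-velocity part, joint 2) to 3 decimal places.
-0.500

axis z_1 = (-0.8660,-0.5000,0.0000); lever o_n−o_1 = (-2.0856,-0.3876,0.7071)
cross product → J_v[:, 1] = (-0.3536,0.6124,-0.7071)
J_ω[:, 1] = z_1
entry J[4][1] = -0.5000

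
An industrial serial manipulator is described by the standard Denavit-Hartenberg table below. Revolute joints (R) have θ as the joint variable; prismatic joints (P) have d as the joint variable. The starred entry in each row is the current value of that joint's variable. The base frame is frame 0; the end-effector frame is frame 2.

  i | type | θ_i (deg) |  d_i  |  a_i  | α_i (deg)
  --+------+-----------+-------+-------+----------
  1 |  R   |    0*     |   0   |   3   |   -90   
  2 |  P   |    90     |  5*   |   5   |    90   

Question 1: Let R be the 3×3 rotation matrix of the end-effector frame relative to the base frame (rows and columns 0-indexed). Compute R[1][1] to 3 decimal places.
1.000

End-effector y-axis (col 1 of R) = (-0.0000,1.0000,0.0000)
R[1][1] = 1.0000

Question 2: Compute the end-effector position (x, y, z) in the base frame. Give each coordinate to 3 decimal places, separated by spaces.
3.000 5.000 -5.000

after link 1: o_1 = (3.0000, 0.0000, 0.0000)
after link 2: o_2 = (3.0000, 5.0000, -5.0000)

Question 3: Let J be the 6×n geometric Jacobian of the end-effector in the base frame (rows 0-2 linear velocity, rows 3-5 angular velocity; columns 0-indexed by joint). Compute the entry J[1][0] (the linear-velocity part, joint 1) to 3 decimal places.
axis z_0 = ẑ; lever o_n−o_0 = (3.0000,5.0000,-5.0000)
cross product → J_v[:, 0] = (-5.0000,3.0000,0.0000)
J_ω[:, 0] = z_0
entry J[1][0] = 3.0000

3.000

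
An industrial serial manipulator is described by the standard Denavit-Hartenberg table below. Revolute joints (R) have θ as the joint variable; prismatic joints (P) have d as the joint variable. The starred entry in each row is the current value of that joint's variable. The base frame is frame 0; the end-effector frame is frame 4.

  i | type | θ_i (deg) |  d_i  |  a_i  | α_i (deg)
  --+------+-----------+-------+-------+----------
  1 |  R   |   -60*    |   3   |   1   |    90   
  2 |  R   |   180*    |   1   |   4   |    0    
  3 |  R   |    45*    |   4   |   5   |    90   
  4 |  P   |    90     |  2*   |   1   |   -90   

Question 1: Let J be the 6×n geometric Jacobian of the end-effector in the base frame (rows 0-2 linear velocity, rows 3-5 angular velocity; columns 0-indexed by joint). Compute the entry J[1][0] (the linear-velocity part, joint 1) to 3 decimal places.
-9.171

axis z_0 = ẑ; lever o_n−o_0 = (-9.1710,3.8847,0.8787)
cross product → J_v[:, 0] = (-3.8847,-9.1710,0.0000)
J_ω[:, 0] = z_0
entry J[1][0] = -9.1710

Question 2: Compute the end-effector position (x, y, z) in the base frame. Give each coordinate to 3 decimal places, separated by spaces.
after link 1: o_1 = (0.5000, -0.8660, 3.0000)
after link 2: o_2 = (-2.3660, 2.0981, 3.0000)
after link 3: o_3 = (-7.5979, 3.1599, -0.5355)
after link 4: o_4 = (-9.1710, 3.8847, 0.8787)

-9.171 3.885 0.879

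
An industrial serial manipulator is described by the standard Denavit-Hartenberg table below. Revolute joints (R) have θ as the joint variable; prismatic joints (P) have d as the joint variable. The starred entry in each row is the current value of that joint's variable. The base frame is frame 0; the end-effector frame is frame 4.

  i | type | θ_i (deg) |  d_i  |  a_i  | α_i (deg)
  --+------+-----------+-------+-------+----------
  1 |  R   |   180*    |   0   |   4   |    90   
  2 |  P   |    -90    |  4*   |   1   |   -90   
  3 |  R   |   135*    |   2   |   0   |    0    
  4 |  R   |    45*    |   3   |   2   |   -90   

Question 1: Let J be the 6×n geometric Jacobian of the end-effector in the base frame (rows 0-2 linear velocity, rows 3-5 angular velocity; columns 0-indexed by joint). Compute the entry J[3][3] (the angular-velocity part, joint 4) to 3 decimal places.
axis z_3 = (-1.0000,0.0000,0.0000); lever o_n−o_3 = (-3.0000,0.0000,2.0000)
cross product → J_v[:, 3] = (0.0000,2.0000,0.0000)
J_ω[:, 3] = z_3
entry J[3][3] = -1.0000

-1.000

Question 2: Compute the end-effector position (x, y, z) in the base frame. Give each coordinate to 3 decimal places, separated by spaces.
-9.000 4.000 1.000

after link 1: o_1 = (-4.0000, 0.0000, 0.0000)
after link 2: o_2 = (-4.0000, 4.0000, -1.0000)
after link 3: o_3 = (-6.0000, 4.0000, -1.0000)
after link 4: o_4 = (-9.0000, 4.0000, 1.0000)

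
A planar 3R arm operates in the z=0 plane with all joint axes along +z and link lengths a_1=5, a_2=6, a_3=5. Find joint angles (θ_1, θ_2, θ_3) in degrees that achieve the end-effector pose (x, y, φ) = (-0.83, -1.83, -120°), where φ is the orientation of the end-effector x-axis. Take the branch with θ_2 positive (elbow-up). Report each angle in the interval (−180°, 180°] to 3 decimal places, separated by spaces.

-37.480 149.998 127.482

wrist centre = target − a_3·(cos φ, sin φ) = (1.6700, 2.5001)
cos θ_2 = (9.0395−5²−6²)/(2·5·6) = -0.8660; θ_2 = 149.9980° (elbow-up)
β = atan2(2.5001,1.6700) = 56.2584°; ψ = atan2(3.0002,-0.1960) = 93.7387°
θ_1 = β − ψ = -37.4802°
θ_3 = φ − θ_1 − θ_2 = 127.4823° (wrapped to (-180°,180°])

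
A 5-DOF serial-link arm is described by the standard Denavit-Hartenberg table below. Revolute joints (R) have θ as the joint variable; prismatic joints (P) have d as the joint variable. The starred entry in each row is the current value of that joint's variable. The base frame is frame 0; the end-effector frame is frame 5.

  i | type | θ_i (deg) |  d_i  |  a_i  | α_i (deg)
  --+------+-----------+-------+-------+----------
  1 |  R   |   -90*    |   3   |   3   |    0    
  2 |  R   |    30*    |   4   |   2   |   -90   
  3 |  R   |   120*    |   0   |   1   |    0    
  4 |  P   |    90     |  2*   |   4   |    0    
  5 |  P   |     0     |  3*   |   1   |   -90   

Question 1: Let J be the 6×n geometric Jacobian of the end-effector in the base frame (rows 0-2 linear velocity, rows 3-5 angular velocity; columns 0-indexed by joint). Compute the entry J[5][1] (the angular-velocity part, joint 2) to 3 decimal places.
axis z_1 = (0.0000,0.0000,1.0000); lever o_n−o_1 = (2.9151,4.9510,5.6340)
cross product → J_v[:, 1] = (-4.9510,2.9151,0.0000)
J_ω[:, 1] = z_1
entry J[5][1] = 1.0000

1.000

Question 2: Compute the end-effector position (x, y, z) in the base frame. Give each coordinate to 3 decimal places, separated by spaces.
after link 1: o_1 = (0.0000, -3.0000, 3.0000)
after link 2: o_2 = (1.0000, -4.7321, 7.0000)
after link 3: o_3 = (0.7500, -4.2990, 6.1340)
after link 4: o_4 = (0.7500, -0.2990, 8.1340)
after link 5: o_5 = (2.9151, 1.9510, 8.6340)

2.915 1.951 8.634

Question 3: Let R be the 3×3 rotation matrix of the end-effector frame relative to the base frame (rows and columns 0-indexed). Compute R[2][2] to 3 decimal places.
0.866

End-effector z-axis (col 2 of R) = (0.2500,-0.4330,0.8660)
R[2][2] = 0.8660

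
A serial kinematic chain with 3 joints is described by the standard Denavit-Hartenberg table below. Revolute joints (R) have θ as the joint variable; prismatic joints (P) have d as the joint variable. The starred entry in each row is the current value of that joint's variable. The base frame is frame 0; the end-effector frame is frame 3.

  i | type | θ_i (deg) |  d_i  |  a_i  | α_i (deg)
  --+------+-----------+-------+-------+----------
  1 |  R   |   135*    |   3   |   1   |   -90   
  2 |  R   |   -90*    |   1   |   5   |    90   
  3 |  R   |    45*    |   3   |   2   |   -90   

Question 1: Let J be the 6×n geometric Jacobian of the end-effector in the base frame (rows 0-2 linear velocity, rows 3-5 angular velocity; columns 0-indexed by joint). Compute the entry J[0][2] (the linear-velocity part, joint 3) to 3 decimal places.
axis z_2 = (0.7071,-0.7071,0.0000); lever o_n−o_2 = (1.1213,-3.1213,1.4142)
cross product → J_v[:, 2] = (-1.0000,-1.0000,-1.4142)
J_ω[:, 2] = z_2
entry J[0][2] = -1.0000

-1.000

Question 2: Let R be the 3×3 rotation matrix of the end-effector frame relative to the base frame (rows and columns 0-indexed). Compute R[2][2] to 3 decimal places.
-0.707

End-effector z-axis (col 2 of R) = (-0.5000,-0.5000,-0.7071)
R[2][2] = -0.7071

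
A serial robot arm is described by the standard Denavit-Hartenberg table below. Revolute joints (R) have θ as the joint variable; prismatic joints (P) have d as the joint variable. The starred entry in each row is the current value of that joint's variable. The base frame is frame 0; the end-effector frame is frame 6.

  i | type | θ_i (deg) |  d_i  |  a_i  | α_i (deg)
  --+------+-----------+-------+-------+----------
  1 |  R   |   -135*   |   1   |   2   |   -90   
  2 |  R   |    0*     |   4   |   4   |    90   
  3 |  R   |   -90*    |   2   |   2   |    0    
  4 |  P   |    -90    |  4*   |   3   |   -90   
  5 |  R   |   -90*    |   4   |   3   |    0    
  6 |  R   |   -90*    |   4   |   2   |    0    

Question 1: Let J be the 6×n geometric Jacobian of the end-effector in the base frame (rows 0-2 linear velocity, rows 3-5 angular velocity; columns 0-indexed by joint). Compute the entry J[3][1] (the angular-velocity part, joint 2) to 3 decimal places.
axis z_1 = (0.7071,-0.7071,0.0000); lever o_n−o_1 = (-6.3640,2.1213,9.0000)
cross product → J_v[:, 1] = (-6.3640,-6.3640,-3.0000)
J_ω[:, 1] = z_1
entry J[3][1] = 0.7071

0.707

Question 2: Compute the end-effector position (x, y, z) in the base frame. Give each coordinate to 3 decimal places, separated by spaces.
-7.778 0.707 10.000

after link 1: o_1 = (-1.4142, -1.4142, 1.0000)
after link 2: o_2 = (-1.4142, -7.0711, 1.0000)
after link 3: o_3 = (-2.8284, -5.6569, 3.0000)
after link 4: o_4 = (-0.7071, -3.5355, 7.0000)
after link 5: o_5 = (-3.5355, -0.7071, 10.0000)
after link 6: o_6 = (-7.7782, 0.7071, 10.0000)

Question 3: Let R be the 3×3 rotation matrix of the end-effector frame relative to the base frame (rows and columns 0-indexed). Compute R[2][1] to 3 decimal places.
End-effector y-axis (col 1 of R) = (0.0000,0.0000,1.0000)
R[2][1] = 1.0000

1.000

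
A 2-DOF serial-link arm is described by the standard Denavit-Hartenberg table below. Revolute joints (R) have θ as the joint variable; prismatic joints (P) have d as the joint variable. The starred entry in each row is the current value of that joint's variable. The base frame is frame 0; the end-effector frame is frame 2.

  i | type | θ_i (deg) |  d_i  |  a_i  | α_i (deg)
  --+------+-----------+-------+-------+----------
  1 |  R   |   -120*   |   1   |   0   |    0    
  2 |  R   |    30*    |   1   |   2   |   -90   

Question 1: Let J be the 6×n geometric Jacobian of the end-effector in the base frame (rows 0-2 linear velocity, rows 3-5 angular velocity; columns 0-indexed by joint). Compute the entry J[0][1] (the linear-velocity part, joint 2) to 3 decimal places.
2.000

axis z_1 = (0.0000,0.0000,1.0000); lever o_n−o_1 = (0.0000,-2.0000,1.0000)
cross product → J_v[:, 1] = (2.0000,0.0000,-0.0000)
J_ω[:, 1] = z_1
entry J[0][1] = 2.0000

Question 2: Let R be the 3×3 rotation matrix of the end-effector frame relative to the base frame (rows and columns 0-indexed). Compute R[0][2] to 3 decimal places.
1.000

End-effector z-axis (col 2 of R) = (1.0000,0.0000,0.0000)
R[0][2] = 1.0000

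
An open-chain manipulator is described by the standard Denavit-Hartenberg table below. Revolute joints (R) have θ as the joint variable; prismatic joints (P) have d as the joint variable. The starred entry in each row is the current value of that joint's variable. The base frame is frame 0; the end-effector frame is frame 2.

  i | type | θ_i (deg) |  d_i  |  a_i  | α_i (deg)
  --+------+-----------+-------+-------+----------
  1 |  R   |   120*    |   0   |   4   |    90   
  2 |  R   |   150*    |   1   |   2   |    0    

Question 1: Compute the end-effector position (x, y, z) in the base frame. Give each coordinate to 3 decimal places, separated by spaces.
after link 1: o_1 = (-2.0000, 3.4641, 0.0000)
after link 2: o_2 = (-0.2679, 2.4641, 1.0000)

-0.268 2.464 1.000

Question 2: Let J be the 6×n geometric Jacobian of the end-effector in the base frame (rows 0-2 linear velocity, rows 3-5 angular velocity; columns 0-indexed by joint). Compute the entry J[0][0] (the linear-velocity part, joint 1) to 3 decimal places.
axis z_0 = ẑ; lever o_n−o_0 = (-0.2679,2.4641,1.0000)
cross product → J_v[:, 0] = (-2.4641,-0.2679,0.0000)
J_ω[:, 0] = z_0
entry J[0][0] = -2.4641

-2.464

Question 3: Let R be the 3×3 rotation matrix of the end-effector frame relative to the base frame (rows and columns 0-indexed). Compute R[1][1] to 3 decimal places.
-0.433

End-effector y-axis (col 1 of R) = (0.2500,-0.4330,-0.8660)
R[1][1] = -0.4330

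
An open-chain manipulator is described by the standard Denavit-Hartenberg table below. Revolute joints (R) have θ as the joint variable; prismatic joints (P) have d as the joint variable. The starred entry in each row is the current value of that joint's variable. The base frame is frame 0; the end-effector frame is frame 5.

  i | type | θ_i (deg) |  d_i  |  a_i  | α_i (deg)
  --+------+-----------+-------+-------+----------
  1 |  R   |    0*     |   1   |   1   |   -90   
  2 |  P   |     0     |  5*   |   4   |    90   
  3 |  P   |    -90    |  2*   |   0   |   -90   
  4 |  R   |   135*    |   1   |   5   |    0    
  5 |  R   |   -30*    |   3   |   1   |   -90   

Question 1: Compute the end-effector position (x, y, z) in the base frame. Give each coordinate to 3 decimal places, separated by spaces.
9.000 8.794 -1.501

after link 1: o_1 = (1.0000, 0.0000, 1.0000)
after link 2: o_2 = (5.0000, 5.0000, 1.0000)
after link 3: o_3 = (5.0000, 5.0000, 3.0000)
after link 4: o_4 = (6.0000, 8.5355, -0.5355)
after link 5: o_5 = (9.0000, 8.7944, -1.5015)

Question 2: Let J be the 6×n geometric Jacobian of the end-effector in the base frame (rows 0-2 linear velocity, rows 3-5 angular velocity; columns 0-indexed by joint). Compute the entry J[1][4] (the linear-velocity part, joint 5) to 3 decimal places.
0.966

axis z_4 = (1.0000,0.0000,0.0000); lever o_n−o_4 = (3.0000,0.2588,-0.9659)
cross product → J_v[:, 4] = (-0.0000,0.9659,0.2588)
J_ω[:, 4] = z_4
entry J[1][4] = 0.9659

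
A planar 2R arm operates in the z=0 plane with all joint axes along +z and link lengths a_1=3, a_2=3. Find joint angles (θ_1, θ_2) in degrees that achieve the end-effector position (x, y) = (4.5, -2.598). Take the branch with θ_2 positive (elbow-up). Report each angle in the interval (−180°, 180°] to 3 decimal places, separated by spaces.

-60.000 60.001

cos θ_2 = (26.9996−3²−3²)/(2·3·3) = 0.5000; θ_2 = 60.0015° (elbow-up)
β = atan2(-2.5980,4.5000) = -29.9993°; ψ = atan2(2.5981,4.4999) = 30.0007°
θ_1 = β − ψ = -60.0000°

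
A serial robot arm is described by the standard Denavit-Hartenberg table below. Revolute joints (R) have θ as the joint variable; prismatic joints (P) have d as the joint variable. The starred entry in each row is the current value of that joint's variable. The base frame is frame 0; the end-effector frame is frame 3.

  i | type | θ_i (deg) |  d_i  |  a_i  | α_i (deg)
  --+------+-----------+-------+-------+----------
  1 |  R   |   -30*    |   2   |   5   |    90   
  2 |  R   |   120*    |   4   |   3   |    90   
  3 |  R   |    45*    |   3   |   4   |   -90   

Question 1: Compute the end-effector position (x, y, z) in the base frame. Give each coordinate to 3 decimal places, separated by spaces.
0.642 -8.256 8.548

after link 1: o_1 = (4.3301, -2.5000, 2.0000)
after link 2: o_2 = (1.0311, -5.2141, 4.5981)
after link 3: o_3 = (0.6421, -8.2555, 8.5476)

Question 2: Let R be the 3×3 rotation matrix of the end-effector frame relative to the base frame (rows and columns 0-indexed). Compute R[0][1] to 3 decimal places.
-0.750

End-effector y-axis (col 1 of R) = (-0.7500,0.4330,-0.5000)
R[0][1] = -0.7500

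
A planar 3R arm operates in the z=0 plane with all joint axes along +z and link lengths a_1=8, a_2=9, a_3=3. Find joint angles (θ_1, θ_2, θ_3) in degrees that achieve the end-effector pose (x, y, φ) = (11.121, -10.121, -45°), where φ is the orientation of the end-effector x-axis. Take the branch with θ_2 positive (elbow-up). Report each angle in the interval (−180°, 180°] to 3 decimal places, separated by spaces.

wrist centre = target − a_3·(cos φ, sin φ) = (8.9997, -7.9997)
cos θ_2 = (144.9891−8²−9²)/(2·8·9) = -0.0001; θ_2 = 90.0043° (elbow-up)
β = atan2(-7.9997,8.9997) = -41.6334°; ψ = atan2(9.0000,7.9993) = 48.3689°
θ_1 = β − ψ = -90.0023°
θ_3 = φ − θ_1 − θ_2 = -45.0020° (wrapped to (-180°,180°])

-90.002 90.004 -45.002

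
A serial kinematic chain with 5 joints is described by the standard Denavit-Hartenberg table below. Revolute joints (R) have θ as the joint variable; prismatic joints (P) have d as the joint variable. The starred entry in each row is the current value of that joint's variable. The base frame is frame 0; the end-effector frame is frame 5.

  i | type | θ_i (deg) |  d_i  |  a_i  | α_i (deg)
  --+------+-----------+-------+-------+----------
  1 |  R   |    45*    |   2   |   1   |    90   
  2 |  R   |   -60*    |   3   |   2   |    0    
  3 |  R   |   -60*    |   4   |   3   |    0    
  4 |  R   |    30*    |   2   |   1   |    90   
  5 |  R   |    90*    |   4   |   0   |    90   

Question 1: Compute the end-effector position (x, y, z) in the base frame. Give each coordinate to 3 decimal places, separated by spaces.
3.889 -8.839 -3.330

after link 1: o_1 = (0.7071, 0.7071, 2.0000)
after link 2: o_2 = (3.5355, -0.7071, 0.2679)
after link 3: o_3 = (5.3033, -4.5962, -2.3301)
after link 4: o_4 = (6.7175, -6.0104, -3.3301)
after link 5: o_5 = (3.8891, -8.8388, -3.3301)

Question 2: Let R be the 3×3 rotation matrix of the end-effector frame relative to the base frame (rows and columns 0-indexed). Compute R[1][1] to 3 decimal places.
End-effector y-axis (col 1 of R) = (-0.7071,-0.7071,-0.0000)
R[1][1] = -0.7071

-0.707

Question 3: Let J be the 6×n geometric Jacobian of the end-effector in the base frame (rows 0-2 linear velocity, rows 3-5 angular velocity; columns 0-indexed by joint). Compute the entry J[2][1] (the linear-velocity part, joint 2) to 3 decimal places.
-4.500

axis z_1 = (0.7071,-0.7071,0.0000); lever o_n−o_1 = (3.1820,-9.5459,-5.3301)
cross product → J_v[:, 1] = (3.7690,3.7690,-4.5000)
J_ω[:, 1] = z_1
entry J[2][1] = -4.5000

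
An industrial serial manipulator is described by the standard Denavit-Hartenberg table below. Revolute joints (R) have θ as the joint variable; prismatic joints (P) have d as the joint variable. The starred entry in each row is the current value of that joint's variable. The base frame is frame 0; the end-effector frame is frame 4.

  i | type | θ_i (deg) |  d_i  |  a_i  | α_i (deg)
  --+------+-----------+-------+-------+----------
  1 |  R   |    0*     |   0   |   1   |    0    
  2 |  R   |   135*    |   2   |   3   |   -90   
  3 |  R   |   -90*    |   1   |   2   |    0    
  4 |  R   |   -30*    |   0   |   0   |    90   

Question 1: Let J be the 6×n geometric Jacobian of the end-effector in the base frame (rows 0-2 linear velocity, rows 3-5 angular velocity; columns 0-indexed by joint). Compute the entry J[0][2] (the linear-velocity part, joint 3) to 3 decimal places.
axis z_2 = (-0.7071,-0.7071,0.0000); lever o_n−o_2 = (-0.7071,-0.7071,2.0000)
cross product → J_v[:, 2] = (-1.4142,1.4142,-0.0000)
J_ω[:, 2] = z_2
entry J[0][2] = -1.4142

-1.414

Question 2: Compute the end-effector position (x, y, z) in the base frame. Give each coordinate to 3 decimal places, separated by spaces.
-1.828 1.414 4.000

after link 1: o_1 = (1.0000, 0.0000, 0.0000)
after link 2: o_2 = (-1.1213, 2.1213, 2.0000)
after link 3: o_3 = (-1.8284, 1.4142, 4.0000)
after link 4: o_4 = (-1.8284, 1.4142, 4.0000)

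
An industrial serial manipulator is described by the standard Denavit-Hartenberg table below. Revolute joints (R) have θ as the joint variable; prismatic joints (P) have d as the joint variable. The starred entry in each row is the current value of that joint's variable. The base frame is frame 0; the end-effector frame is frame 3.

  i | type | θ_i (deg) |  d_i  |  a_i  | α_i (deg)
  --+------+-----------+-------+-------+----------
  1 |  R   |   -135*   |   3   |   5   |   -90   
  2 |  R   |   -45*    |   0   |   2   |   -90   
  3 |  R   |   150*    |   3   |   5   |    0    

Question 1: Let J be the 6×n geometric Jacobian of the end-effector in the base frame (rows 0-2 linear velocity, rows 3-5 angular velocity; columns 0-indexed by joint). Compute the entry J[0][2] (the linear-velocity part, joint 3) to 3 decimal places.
axis z_2 = (-0.5000,-0.5000,-0.7071); lever o_n−o_2 = (-1.1027,2.4328,-5.1832)
cross product → J_v[:, 2] = (4.3119,-1.8119,-1.7678)
J_ω[:, 2] = z_2
entry J[0][2] = 4.3119

4.312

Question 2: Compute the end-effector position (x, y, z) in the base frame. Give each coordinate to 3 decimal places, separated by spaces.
-5.638 -2.103 -0.769

after link 1: o_1 = (-3.5355, -3.5355, 3.0000)
after link 2: o_2 = (-4.5355, -4.5355, 4.4142)
after link 3: o_3 = (-5.6382, -2.1027, -0.7690)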